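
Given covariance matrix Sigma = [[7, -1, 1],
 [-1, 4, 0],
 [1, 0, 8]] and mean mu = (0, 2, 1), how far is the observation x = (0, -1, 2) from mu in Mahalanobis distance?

Step 1 — centre the observation: (x - mu) = (0, -3, 1).

Step 2 — invert Sigma (cofactor / det for 3×3, or solve directly):
  Sigma^{-1} = [[0.1509, 0.0377, -0.0189],
 [0.0377, 0.2594, -0.0047],
 [-0.0189, -0.0047, 0.1274]].

Step 3 — form the quadratic (x - mu)^T · Sigma^{-1} · (x - mu):
  Sigma^{-1} · (x - mu) = (-0.1321, -0.783, 0.1415).
  (x - mu)^T · [Sigma^{-1} · (x - mu)] = (0)·(-0.1321) + (-3)·(-0.783) + (1)·(0.1415) = 2.4906.

Step 4 — take square root: d = √(2.4906) ≈ 1.5782.

d(x, mu) = √(2.4906) ≈ 1.5782


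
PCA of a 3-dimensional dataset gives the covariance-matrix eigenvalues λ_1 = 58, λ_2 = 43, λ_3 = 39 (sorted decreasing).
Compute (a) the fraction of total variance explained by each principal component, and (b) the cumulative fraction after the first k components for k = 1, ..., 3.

Step 1 — total variance = trace(Sigma) = Σ λ_i = 58 + 43 + 39 = 140.

Step 2 — fraction explained by component i = λ_i / Σ λ:
  PC1: 58/140 = 0.4143
  PC2: 43/140 = 0.3071
  PC3: 39/140 = 0.2786

Step 3 — cumulative fraction after k components = (λ_1 + ... + λ_k) / Σ λ:
  k = 1: 58/140 = 0.4143
  k = 2: (58 + 43)/140 = 101/140 = 0.7214
  k = 3: (58 + 43 + 39)/140 = 140/140 = 1

Summary (fraction, with percent):

explained: PC1 0.4143 (41.43%), PC2 0.3071 (30.71%), PC3 0.2786 (27.86%);  cumulative: 0.4143, 0.7214, 1


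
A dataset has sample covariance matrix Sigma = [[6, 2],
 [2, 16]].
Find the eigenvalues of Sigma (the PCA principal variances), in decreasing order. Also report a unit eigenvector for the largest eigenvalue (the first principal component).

Step 1 — characteristic polynomial of 2×2 Sigma:
  det(Sigma - λI) = λ² - trace · λ + det = 0.
  trace = 6 + 16 = 22, det = 6·16 - (2)² = 92.
Step 2 — discriminant:
  Δ = trace² - 4·det = 484 - 368 = 116.
Step 3 — eigenvalues:
  λ = (trace ± √Δ)/2 = (22 ± 10.7703)/2,
  λ_1 = 16.3852,  λ_2 = 5.6148.

Step 4 — unit eigenvector for λ_1: solve (Sigma - λ_1 I)v = 0. First row:
  (6 - 16.3852)·v_x + (2)·v_y = 0, i.e. (-10.3852)·v_x + (2)·v_y = 0,
  so v ∝ (b, λ_1 - a) = (2, 10.3852) = u.
  ||u|| = √((2)² + (10.3852)²) = √(111.8516) ≈ 10.576,
  v_1 = u/||u|| ≈ (0.1891, 0.982) (||v_1|| = 1).

λ_1 = 16.3852,  λ_2 = 5.6148;  v_1 ≈ (0.1891, 0.982)


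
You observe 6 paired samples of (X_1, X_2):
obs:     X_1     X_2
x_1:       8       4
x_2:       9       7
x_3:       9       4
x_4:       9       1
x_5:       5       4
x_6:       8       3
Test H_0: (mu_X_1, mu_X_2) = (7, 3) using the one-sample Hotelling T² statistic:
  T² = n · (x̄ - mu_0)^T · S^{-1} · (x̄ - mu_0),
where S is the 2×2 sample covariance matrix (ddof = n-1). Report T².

Step 1 — sample mean vector:
  mean(X_1) = (8 + 9 + 9 + 9 + 5 + 8) / 6 = 48/6 = 8
  mean(X_2) = (4 + 7 + 4 + 1 + 4 + 3) / 6 = 23/6 = 3.8333
  x̄ = (8, 3.8333),  deviation x̄ - mu_0 = (8, 3.8333) - (7, 3) = (1, 0.8333).

Step 2 — sample covariance matrix, S[i,j] = (1/(n-1)) · Σ_k (x_{k,i} - mean_i) · (x_{k,j} - mean_j), divisor n-1 = 5:
  S[X_1,X_1] = ((0)·(0) + (1)·(1) + (1)·(1) + (1)·(1) + (-3)·(-3) + (0)·(0)) / 5 = 12/5 = 2.4
  S[X_1,X_2] = ((0)·(0.1667) + (1)·(3.1667) + (1)·(0.1667) + (1)·(-2.8333) + (-3)·(0.1667) + (0)·(-0.8333)) / 5 = 0/5 = 0
  S[X_2,X_2] = ((0.1667)·(0.1667) + (3.1667)·(3.1667) + (0.1667)·(0.1667) + (-2.8333)·(-2.8333) + (0.1667)·(0.1667) + (-0.8333)·(-0.8333)) / 5 = 18.8333/5 = 3.7667
  S = [[2.4, 0],
 [0, 3.7667]].

Step 3 — invert S. det(S) = 2.4·3.7667 - (0)² = 9.04.
  S^{-1} = (1/det) · [[d, -b], [-b, a]] = [[0.4167, 0],
 [0, 0.2655]].

Step 4 — quadratic form (x̄ - mu_0)^T · S^{-1} · (x̄ - mu_0):
  S^{-1} · (x̄ - mu_0) = (0.4167, 0.2212),
  (x̄ - mu_0)^T · [...] = (1)·(0.4167) + (0.8333)·(0.2212) = 0.601.

Step 5 — scale by n: T² = 6 · 0.601 = 3.6062.

T² ≈ 3.6062


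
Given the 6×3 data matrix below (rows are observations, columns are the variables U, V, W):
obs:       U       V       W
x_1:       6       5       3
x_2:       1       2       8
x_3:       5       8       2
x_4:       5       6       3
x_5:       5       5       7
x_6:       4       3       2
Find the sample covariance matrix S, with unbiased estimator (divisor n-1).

Step 1 — column means:
  mean(U) = (6 + 1 + 5 + 5 + 5 + 4) / 6 = 26/6 = 4.3333
  mean(V) = (5 + 2 + 8 + 6 + 5 + 3) / 6 = 29/6 = 4.8333
  mean(W) = (3 + 8 + 2 + 3 + 7 + 2) / 6 = 25/6 = 4.1667

Step 2 — sample covariance S[i,j] = (1/(n-1)) · Σ_k (x_{k,i} - mean_i) · (x_{k,j} - mean_j), with n-1 = 5.
  S[U,U] = ((1.6667)·(1.6667) + (-3.3333)·(-3.3333) + (0.6667)·(0.6667) + (0.6667)·(0.6667) + (0.6667)·(0.6667) + (-0.3333)·(-0.3333)) / 5 = 15.3333/5 = 3.0667
  S[U,V] = ((1.6667)·(0.1667) + (-3.3333)·(-2.8333) + (0.6667)·(3.1667) + (0.6667)·(1.1667) + (0.6667)·(0.1667) + (-0.3333)·(-1.8333)) / 5 = 13.3333/5 = 2.6667
  S[U,W] = ((1.6667)·(-1.1667) + (-3.3333)·(3.8333) + (0.6667)·(-2.1667) + (0.6667)·(-1.1667) + (0.6667)·(2.8333) + (-0.3333)·(-2.1667)) / 5 = -14.3333/5 = -2.8667
  S[V,V] = ((0.1667)·(0.1667) + (-2.8333)·(-2.8333) + (3.1667)·(3.1667) + (1.1667)·(1.1667) + (0.1667)·(0.1667) + (-1.8333)·(-1.8333)) / 5 = 22.8333/5 = 4.5667
  S[V,W] = ((0.1667)·(-1.1667) + (-2.8333)·(3.8333) + (3.1667)·(-2.1667) + (1.1667)·(-1.1667) + (0.1667)·(2.8333) + (-1.8333)·(-2.1667)) / 5 = -14.8333/5 = -2.9667
  S[W,W] = ((-1.1667)·(-1.1667) + (3.8333)·(3.8333) + (-2.1667)·(-2.1667) + (-1.1667)·(-1.1667) + (2.8333)·(2.8333) + (-2.1667)·(-2.1667)) / 5 = 34.8333/5 = 6.9667

S is symmetric (S[j,i] = S[i,j]). Assembling:

S = [[3.0667, 2.6667, -2.8667],
 [2.6667, 4.5667, -2.9667],
 [-2.8667, -2.9667, 6.9667]]


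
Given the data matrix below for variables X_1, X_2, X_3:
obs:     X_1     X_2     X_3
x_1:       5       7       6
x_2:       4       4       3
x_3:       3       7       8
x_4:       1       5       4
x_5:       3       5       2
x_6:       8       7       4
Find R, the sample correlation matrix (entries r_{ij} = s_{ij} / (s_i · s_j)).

Step 1 — column means:
  mean(X_1) = (5 + 4 + 3 + 1 + 3 + 8) / 6 = 24/6 = 4
  mean(X_2) = (7 + 4 + 7 + 5 + 5 + 7) / 6 = 35/6 = 5.8333
  mean(X_3) = (6 + 3 + 8 + 4 + 2 + 4) / 6 = 27/6 = 4.5

Step 2 — sample variances and covariances s[i,j] = (1/(n-1)) · Σ_k (x_{k,i} - mean_i) · (x_{k,j} - mean_j), with n-1 = 5:
  s[X_1,X_1] = ((1)·(1) + (0)·(0) + (-1)·(-1) + (-3)·(-3) + (-1)·(-1) + (4)·(4)) / 5 = 28/5 = 5.6
  s[X_1,X_2] = ((1)·(1.1667) + (0)·(-1.8333) + (-1)·(1.1667) + (-3)·(-0.8333) + (-1)·(-0.8333) + (4)·(1.1667)) / 5 = 8/5 = 1.6
  s[X_1,X_3] = ((1)·(1.5) + (0)·(-1.5) + (-1)·(3.5) + (-3)·(-0.5) + (-1)·(-2.5) + (4)·(-0.5)) / 5 = 0/5 = 0
  s[X_2,X_2] = ((1.1667)·(1.1667) + (-1.8333)·(-1.8333) + (1.1667)·(1.1667) + (-0.8333)·(-0.8333) + (-0.8333)·(-0.8333) + (1.1667)·(1.1667)) / 5 = 8.8333/5 = 1.7667
  s[X_2,X_3] = ((1.1667)·(1.5) + (-1.8333)·(-1.5) + (1.1667)·(3.5) + (-0.8333)·(-0.5) + (-0.8333)·(-2.5) + (1.1667)·(-0.5)) / 5 = 10.5/5 = 2.1
  s[X_3,X_3] = ((1.5)·(1.5) + (-1.5)·(-1.5) + (3.5)·(3.5) + (-0.5)·(-0.5) + (-2.5)·(-2.5) + (-0.5)·(-0.5)) / 5 = 23.5/5 = 4.7
  Sample standard deviations s_i = √(s[i,i]):
  s(X_1) = √(5.6) = 2.3664
  s(X_2) = √(1.7667) = 1.3292
  s(X_3) = √(4.7) = 2.1679

Step 3 — r_{ij} = s_{ij} / (s_i · s_j):
  r[X_1,X_1] = 1 (diagonal).
  r[X_1,X_2] = 1.6 / (2.3664 · 1.3292) = 1.6 / 3.1454 = 0.5087
  r[X_1,X_3] = 0 / (2.3664 · 2.1679) = 0 / 5.1303 = 0
  r[X_2,X_2] = 1 (diagonal).
  r[X_2,X_3] = 2.1 / (1.3292 · 2.1679) = 2.1 / 2.8816 = 0.7288
  r[X_3,X_3] = 1 (diagonal).

R is symmetric with unit diagonal. Assembling:

R = [[1, 0.5087, 0],
 [0.5087, 1, 0.7288],
 [0, 0.7288, 1]]


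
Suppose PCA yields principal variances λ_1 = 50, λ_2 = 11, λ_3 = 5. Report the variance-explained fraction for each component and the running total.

Step 1 — total variance = trace(Sigma) = Σ λ_i = 50 + 11 + 5 = 66.

Step 2 — fraction explained by component i = λ_i / Σ λ:
  PC1: 50/66 = 0.7576
  PC2: 11/66 = 0.1667
  PC3: 5/66 = 0.0758

Step 3 — cumulative fraction after k components = (λ_1 + ... + λ_k) / Σ λ:
  k = 1: 50/66 = 0.7576
  k = 2: (50 + 11)/66 = 61/66 = 0.9242
  k = 3: (50 + 11 + 5)/66 = 66/66 = 1

Summary (fraction, with percent):

explained: PC1 0.7576 (75.76%), PC2 0.1667 (16.67%), PC3 0.0758 (7.58%);  cumulative: 0.7576, 0.9242, 1


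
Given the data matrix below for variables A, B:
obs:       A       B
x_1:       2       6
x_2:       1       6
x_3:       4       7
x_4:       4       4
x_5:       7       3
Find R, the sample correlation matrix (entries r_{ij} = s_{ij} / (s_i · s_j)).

Step 1 — column means:
  mean(A) = (2 + 1 + 4 + 4 + 7) / 5 = 18/5 = 3.6
  mean(B) = (6 + 6 + 7 + 4 + 3) / 5 = 26/5 = 5.2

Step 2 — sample variances and covariances s[i,j] = (1/(n-1)) · Σ_k (x_{k,i} - mean_i) · (x_{k,j} - mean_j), with n-1 = 4:
  s[A,A] = ((-1.6)·(-1.6) + (-2.6)·(-2.6) + (0.4)·(0.4) + (0.4)·(0.4) + (3.4)·(3.4)) / 4 = 21.2/4 = 5.3
  s[A,B] = ((-1.6)·(0.8) + (-2.6)·(0.8) + (0.4)·(1.8) + (0.4)·(-1.2) + (3.4)·(-2.2)) / 4 = -10.6/4 = -2.65
  s[B,B] = ((0.8)·(0.8) + (0.8)·(0.8) + (1.8)·(1.8) + (-1.2)·(-1.2) + (-2.2)·(-2.2)) / 4 = 10.8/4 = 2.7
  Sample standard deviations s_i = √(s[i,i]):
  s(A) = √(5.3) = 2.3022
  s(B) = √(2.7) = 1.6432

Step 3 — r_{ij} = s_{ij} / (s_i · s_j):
  r[A,A] = 1 (diagonal).
  r[A,B] = -2.65 / (2.3022 · 1.6432) = -2.65 / 3.7829 = -0.7005
  r[B,B] = 1 (diagonal).

R is symmetric with unit diagonal. Assembling:

R = [[1, -0.7005],
 [-0.7005, 1]]


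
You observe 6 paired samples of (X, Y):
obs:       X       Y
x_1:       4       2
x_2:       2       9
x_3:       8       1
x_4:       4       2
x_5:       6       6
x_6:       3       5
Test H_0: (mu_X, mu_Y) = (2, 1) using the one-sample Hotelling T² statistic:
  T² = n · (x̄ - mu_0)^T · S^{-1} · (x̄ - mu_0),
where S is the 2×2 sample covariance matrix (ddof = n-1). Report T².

Step 1 — sample mean vector:
  mean(X) = (4 + 2 + 8 + 4 + 6 + 3) / 6 = 27/6 = 4.5
  mean(Y) = (2 + 9 + 1 + 2 + 6 + 5) / 6 = 25/6 = 4.1667
  x̄ = (4.5, 4.1667),  deviation x̄ - mu_0 = (4.5, 4.1667) - (2, 1) = (2.5, 3.1667).

Step 2 — sample covariance matrix, S[i,j] = (1/(n-1)) · Σ_k (x_{k,i} - mean_i) · (x_{k,j} - mean_j), divisor n-1 = 5:
  S[X,X] = ((-0.5)·(-0.5) + (-2.5)·(-2.5) + (3.5)·(3.5) + (-0.5)·(-0.5) + (1.5)·(1.5) + (-1.5)·(-1.5)) / 5 = 23.5/5 = 4.7
  S[X,Y] = ((-0.5)·(-2.1667) + (-2.5)·(4.8333) + (3.5)·(-3.1667) + (-0.5)·(-2.1667) + (1.5)·(1.8333) + (-1.5)·(0.8333)) / 5 = -19.5/5 = -3.9
  S[Y,Y] = ((-2.1667)·(-2.1667) + (4.8333)·(4.8333) + (-3.1667)·(-3.1667) + (-2.1667)·(-2.1667) + (1.8333)·(1.8333) + (0.8333)·(0.8333)) / 5 = 46.8333/5 = 9.3667
  S = [[4.7, -3.9],
 [-3.9, 9.3667]].

Step 3 — invert S. det(S) = 4.7·9.3667 - (-3.9)² = 28.8133.
  S^{-1} = (1/det) · [[d, -b], [-b, a]] = [[0.3251, 0.1354],
 [0.1354, 0.1631]].

Step 4 — quadratic form (x̄ - mu_0)^T · S^{-1} · (x̄ - mu_0):
  S^{-1} · (x̄ - mu_0) = (1.2413, 0.8549),
  (x̄ - mu_0)^T · [...] = (2.5)·(1.2413) + (3.1667)·(0.8549) = 5.8106.

Step 5 — scale by n: T² = 6 · 5.8106 = 34.8635.

T² ≈ 34.8635


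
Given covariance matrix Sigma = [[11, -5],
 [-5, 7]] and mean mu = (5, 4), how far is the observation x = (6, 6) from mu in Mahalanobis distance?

Step 1 — centre the observation: (x - mu) = (1, 2).

Step 2 — invert Sigma. det(Sigma) = 11·7 - (-5)² = 52.
  Sigma^{-1} = (1/det) · [[d, -b], [-b, a]] = [[0.1346, 0.0962],
 [0.0962, 0.2115]].

Step 3 — form the quadratic (x - mu)^T · Sigma^{-1} · (x - mu):
  Sigma^{-1} · (x - mu) = (0.3269, 0.5192).
  (x - mu)^T · [Sigma^{-1} · (x - mu)] = (1)·(0.3269) + (2)·(0.5192) = 1.3654.

Step 4 — take square root: d = √(1.3654) ≈ 1.1685.

d(x, mu) = √(1.3654) ≈ 1.1685


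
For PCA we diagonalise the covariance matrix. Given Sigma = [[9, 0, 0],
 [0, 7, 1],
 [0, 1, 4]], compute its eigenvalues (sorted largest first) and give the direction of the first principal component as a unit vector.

Step 1 — characteristic polynomial p(λ) = det(λI - Sigma) = λ³ - tr·λ² + c_1·λ - det, where tr = trace, c_1 = sum of the principal 2×2 minors, det = det(Sigma):
  tr = 9 + 7 + 4 = 20,
  c_1 = (9·7 - (0)²) + (9·4 - (0)²) + (7·4 - (1)²) = 63 + 36 + 27 = 126,
  det = 9·(7·4 - (1)²) - (0)·((0)·4 - (1)·(0)) + (0)·((0)·(1) - 7·(0)) = 9·(27) - (0)·(0) + (0)·(0) = 243.
  So p(λ) = λ³ - 20λ² + 126λ - 243.
Step 2 — look for an integer root (rational root theorem: any rational root is an integer divisor of 243). Testing λ = 9:
  p(9) = 729 - 1620 + 1134 - 243 = 0  ✓
  Dividing out (λ - 9): p(λ) = (λ - 9)(λ² - 11λ + 27).
Step 3 — remaining eigenvalues from the quadratic λ² - 11λ + 27 = 0:
  Δ = 11² - 4·27 = 121 - 108 = 13,  λ = (11 ± √13)/2 = (11 ± 3.6056)/2 ≈ 7.3028 or 3.6972.
  Sorted: λ_1 = 9,  λ_2 = 7.3028,  λ_3 = 3.6972  (check: sum = 20 = tr ✓).

Step 4 — unit eigenvector for λ_1 = 9: v spans the null space of (Sigma - λ_1 I), whose rows are
  r_1 = (0, 0, 0),  r_2 = (0, -2, 1),  r_3 = (0, 1, -5).
  v is orthogonal to every row, so take v ∝ r_2 × r_3 = ((-2)·(-5) - (1)·(1), (1)·(0) - (0)·(-5), (0)·(1) - (-2)·(0)) = (9, 0, 0).
  Rescale (divide by 9): u = (1, 0, 0).
  ||u|| = √((1)² + (0)² + (0)²) = √(1) = 1,  v_1 = u/||u|| ≈ (1, 0, 0) (||v_1|| = 1).

λ_1 = 9,  λ_2 = 7.3028,  λ_3 = 3.6972;  v_1 ≈ (1, 0, 0)


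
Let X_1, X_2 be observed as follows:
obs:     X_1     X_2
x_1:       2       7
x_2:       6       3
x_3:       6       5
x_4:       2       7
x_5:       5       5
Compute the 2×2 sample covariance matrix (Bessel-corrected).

Step 1 — column means:
  mean(X_1) = (2 + 6 + 6 + 2 + 5) / 5 = 21/5 = 4.2
  mean(X_2) = (7 + 3 + 5 + 7 + 5) / 5 = 27/5 = 5.4

Step 2 — sample covariance S[i,j] = (1/(n-1)) · Σ_k (x_{k,i} - mean_i) · (x_{k,j} - mean_j), with n-1 = 4.
  S[X_1,X_1] = ((-2.2)·(-2.2) + (1.8)·(1.8) + (1.8)·(1.8) + (-2.2)·(-2.2) + (0.8)·(0.8)) / 4 = 16.8/4 = 4.2
  S[X_1,X_2] = ((-2.2)·(1.6) + (1.8)·(-2.4) + (1.8)·(-0.4) + (-2.2)·(1.6) + (0.8)·(-0.4)) / 4 = -12.4/4 = -3.1
  S[X_2,X_2] = ((1.6)·(1.6) + (-2.4)·(-2.4) + (-0.4)·(-0.4) + (1.6)·(1.6) + (-0.4)·(-0.4)) / 4 = 11.2/4 = 2.8

S is symmetric (S[j,i] = S[i,j]). Assembling:

S = [[4.2, -3.1],
 [-3.1, 2.8]]


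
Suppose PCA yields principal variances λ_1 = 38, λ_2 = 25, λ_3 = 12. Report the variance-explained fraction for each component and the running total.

Step 1 — total variance = trace(Sigma) = Σ λ_i = 38 + 25 + 12 = 75.

Step 2 — fraction explained by component i = λ_i / Σ λ:
  PC1: 38/75 = 0.5067
  PC2: 25/75 = 0.3333
  PC3: 12/75 = 0.16

Step 3 — cumulative fraction after k components = (λ_1 + ... + λ_k) / Σ λ:
  k = 1: 38/75 = 0.5067
  k = 2: (38 + 25)/75 = 63/75 = 0.84
  k = 3: (38 + 25 + 12)/75 = 75/75 = 1

Summary (fraction, with percent):

explained: PC1 0.5067 (50.67%), PC2 0.3333 (33.33%), PC3 0.16 (16%);  cumulative: 0.5067, 0.84, 1


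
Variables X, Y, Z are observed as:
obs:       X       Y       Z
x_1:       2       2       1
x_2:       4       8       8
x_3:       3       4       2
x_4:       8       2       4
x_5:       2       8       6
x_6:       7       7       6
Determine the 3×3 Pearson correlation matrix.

Step 1 — column means:
  mean(X) = (2 + 4 + 3 + 8 + 2 + 7) / 6 = 26/6 = 4.3333
  mean(Y) = (2 + 8 + 4 + 2 + 8 + 7) / 6 = 31/6 = 5.1667
  mean(Z) = (1 + 8 + 2 + 4 + 6 + 6) / 6 = 27/6 = 4.5

Step 2 — sample variances and covariances s[i,j] = (1/(n-1)) · Σ_k (x_{k,i} - mean_i) · (x_{k,j} - mean_j), with n-1 = 5:
  s[X,X] = ((-2.3333)·(-2.3333) + (-0.3333)·(-0.3333) + (-1.3333)·(-1.3333) + (3.6667)·(3.6667) + (-2.3333)·(-2.3333) + (2.6667)·(2.6667)) / 5 = 33.3333/5 = 6.6667
  s[X,Y] = ((-2.3333)·(-3.1667) + (-0.3333)·(2.8333) + (-1.3333)·(-1.1667) + (3.6667)·(-3.1667) + (-2.3333)·(2.8333) + (2.6667)·(1.8333)) / 5 = -5.3333/5 = -1.0667
  s[X,Z] = ((-2.3333)·(-3.5) + (-0.3333)·(3.5) + (-1.3333)·(-2.5) + (3.6667)·(-0.5) + (-2.3333)·(1.5) + (2.6667)·(1.5)) / 5 = 9/5 = 1.8
  s[Y,Y] = ((-3.1667)·(-3.1667) + (2.8333)·(2.8333) + (-1.1667)·(-1.1667) + (-3.1667)·(-3.1667) + (2.8333)·(2.8333) + (1.8333)·(1.8333)) / 5 = 40.8333/5 = 8.1667
  s[Y,Z] = ((-3.1667)·(-3.5) + (2.8333)·(3.5) + (-1.1667)·(-2.5) + (-3.1667)·(-0.5) + (2.8333)·(1.5) + (1.8333)·(1.5)) / 5 = 32.5/5 = 6.5
  s[Z,Z] = ((-3.5)·(-3.5) + (3.5)·(3.5) + (-2.5)·(-2.5) + (-0.5)·(-0.5) + (1.5)·(1.5) + (1.5)·(1.5)) / 5 = 35.5/5 = 7.1
  Sample standard deviations s_i = √(s[i,i]):
  s(X) = √(6.6667) = 2.582
  s(Y) = √(8.1667) = 2.8577
  s(Z) = √(7.1) = 2.6646

Step 3 — r_{ij} = s_{ij} / (s_i · s_j):
  r[X,X] = 1 (diagonal).
  r[X,Y] = -1.0667 / (2.582 · 2.8577) = -1.0667 / 7.3786 = -0.1446
  r[X,Z] = 1.8 / (2.582 · 2.6646) = 1.8 / 6.8799 = 0.2616
  r[Y,Y] = 1 (diagonal).
  r[Y,Z] = 6.5 / (2.8577 · 2.6646) = 6.5 / 7.6147 = 0.8536
  r[Z,Z] = 1 (diagonal).

R is symmetric with unit diagonal. Assembling:

R = [[1, -0.1446, 0.2616],
 [-0.1446, 1, 0.8536],
 [0.2616, 0.8536, 1]]


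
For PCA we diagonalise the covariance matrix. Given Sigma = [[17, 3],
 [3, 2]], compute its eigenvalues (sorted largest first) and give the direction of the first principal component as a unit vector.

Step 1 — characteristic polynomial of 2×2 Sigma:
  det(Sigma - λI) = λ² - trace · λ + det = 0.
  trace = 17 + 2 = 19, det = 17·2 - (3)² = 25.
Step 2 — discriminant:
  Δ = trace² - 4·det = 361 - 100 = 261.
Step 3 — eigenvalues:
  λ = (trace ± √Δ)/2 = (19 ± 16.1555)/2,
  λ_1 = 17.5777,  λ_2 = 1.4223.

Step 4 — unit eigenvector for λ_1: solve (Sigma - λ_1 I)v = 0. First row:
  (17 - 17.5777)·v_x + (3)·v_y = 0, i.e. (-0.5777)·v_x + (3)·v_y = 0,
  so v ∝ (b, λ_1 - a) = (3, 0.5777) = u.
  ||u|| = √((3)² + (0.5777)²) = √(9.3338) ≈ 3.0551,
  v_1 = u/||u|| ≈ (0.982, 0.1891) (||v_1|| = 1).

λ_1 = 17.5777,  λ_2 = 1.4223;  v_1 ≈ (0.982, 0.1891)


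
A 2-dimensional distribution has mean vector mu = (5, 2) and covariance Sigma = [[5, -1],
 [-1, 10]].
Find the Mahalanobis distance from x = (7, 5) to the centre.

Step 1 — centre the observation: (x - mu) = (2, 3).

Step 2 — invert Sigma. det(Sigma) = 5·10 - (-1)² = 49.
  Sigma^{-1} = (1/det) · [[d, -b], [-b, a]] = [[0.2041, 0.0204],
 [0.0204, 0.102]].

Step 3 — form the quadratic (x - mu)^T · Sigma^{-1} · (x - mu):
  Sigma^{-1} · (x - mu) = (0.4694, 0.3469).
  (x - mu)^T · [Sigma^{-1} · (x - mu)] = (2)·(0.4694) + (3)·(0.3469) = 1.9796.

Step 4 — take square root: d = √(1.9796) ≈ 1.407.

d(x, mu) = √(1.9796) ≈ 1.407


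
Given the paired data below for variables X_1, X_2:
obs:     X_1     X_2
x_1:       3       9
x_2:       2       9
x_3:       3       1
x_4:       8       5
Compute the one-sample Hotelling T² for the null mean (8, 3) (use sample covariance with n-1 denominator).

Step 1 — sample mean vector:
  mean(X_1) = (3 + 2 + 3 + 8) / 4 = 16/4 = 4
  mean(X_2) = (9 + 9 + 1 + 5) / 4 = 24/4 = 6
  x̄ = (4, 6),  deviation x̄ - mu_0 = (4, 6) - (8, 3) = (-4, 3).

Step 2 — sample covariance matrix, S[i,j] = (1/(n-1)) · Σ_k (x_{k,i} - mean_i) · (x_{k,j} - mean_j), divisor n-1 = 3:
  S[X_1,X_1] = ((-1)·(-1) + (-2)·(-2) + (-1)·(-1) + (4)·(4)) / 3 = 22/3 = 7.3333
  S[X_1,X_2] = ((-1)·(3) + (-2)·(3) + (-1)·(-5) + (4)·(-1)) / 3 = -8/3 = -2.6667
  S[X_2,X_2] = ((3)·(3) + (3)·(3) + (-5)·(-5) + (-1)·(-1)) / 3 = 44/3 = 14.6667
  S = [[7.3333, -2.6667],
 [-2.6667, 14.6667]].

Step 3 — invert S. det(S) = 7.3333·14.6667 - (-2.6667)² = 100.4444.
  S^{-1} = (1/det) · [[d, -b], [-b, a]] = [[0.146, 0.0265],
 [0.0265, 0.073]].

Step 4 — quadratic form (x̄ - mu_0)^T · S^{-1} · (x̄ - mu_0):
  S^{-1} · (x̄ - mu_0) = (-0.5044, 0.1128),
  (x̄ - mu_0)^T · [...] = (-4)·(-0.5044) + (3)·(0.1128) = 2.3562.

Step 5 — scale by n: T² = 4 · 2.3562 = 9.4248.

T² ≈ 9.4248


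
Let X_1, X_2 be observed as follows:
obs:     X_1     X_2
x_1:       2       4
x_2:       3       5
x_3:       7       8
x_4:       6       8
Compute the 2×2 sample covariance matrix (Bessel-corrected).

Step 1 — column means:
  mean(X_1) = (2 + 3 + 7 + 6) / 4 = 18/4 = 4.5
  mean(X_2) = (4 + 5 + 8 + 8) / 4 = 25/4 = 6.25

Step 2 — sample covariance S[i,j] = (1/(n-1)) · Σ_k (x_{k,i} - mean_i) · (x_{k,j} - mean_j), with n-1 = 3.
  S[X_1,X_1] = ((-2.5)·(-2.5) + (-1.5)·(-1.5) + (2.5)·(2.5) + (1.5)·(1.5)) / 3 = 17/3 = 5.6667
  S[X_1,X_2] = ((-2.5)·(-2.25) + (-1.5)·(-1.25) + (2.5)·(1.75) + (1.5)·(1.75)) / 3 = 14.5/3 = 4.8333
  S[X_2,X_2] = ((-2.25)·(-2.25) + (-1.25)·(-1.25) + (1.75)·(1.75) + (1.75)·(1.75)) / 3 = 12.75/3 = 4.25

S is symmetric (S[j,i] = S[i,j]). Assembling:

S = [[5.6667, 4.8333],
 [4.8333, 4.25]]


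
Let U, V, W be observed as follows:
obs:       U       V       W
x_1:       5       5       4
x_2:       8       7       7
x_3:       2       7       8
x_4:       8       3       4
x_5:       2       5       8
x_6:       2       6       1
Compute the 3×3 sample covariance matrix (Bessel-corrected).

Step 1 — column means:
  mean(U) = (5 + 8 + 2 + 8 + 2 + 2) / 6 = 27/6 = 4.5
  mean(V) = (5 + 7 + 7 + 3 + 5 + 6) / 6 = 33/6 = 5.5
  mean(W) = (4 + 7 + 8 + 4 + 8 + 1) / 6 = 32/6 = 5.3333

Step 2 — sample covariance S[i,j] = (1/(n-1)) · Σ_k (x_{k,i} - mean_i) · (x_{k,j} - mean_j), with n-1 = 5.
  S[U,U] = ((0.5)·(0.5) + (3.5)·(3.5) + (-2.5)·(-2.5) + (3.5)·(3.5) + (-2.5)·(-2.5) + (-2.5)·(-2.5)) / 5 = 43.5/5 = 8.7
  S[U,V] = ((0.5)·(-0.5) + (3.5)·(1.5) + (-2.5)·(1.5) + (3.5)·(-2.5) + (-2.5)·(-0.5) + (-2.5)·(0.5)) / 5 = -7.5/5 = -1.5
  S[U,W] = ((0.5)·(-1.3333) + (3.5)·(1.6667) + (-2.5)·(2.6667) + (3.5)·(-1.3333) + (-2.5)·(2.6667) + (-2.5)·(-4.3333)) / 5 = -2/5 = -0.4
  S[V,V] = ((-0.5)·(-0.5) + (1.5)·(1.5) + (1.5)·(1.5) + (-2.5)·(-2.5) + (-0.5)·(-0.5) + (0.5)·(0.5)) / 5 = 11.5/5 = 2.3
  S[V,W] = ((-0.5)·(-1.3333) + (1.5)·(1.6667) + (1.5)·(2.6667) + (-2.5)·(-1.3333) + (-0.5)·(2.6667) + (0.5)·(-4.3333)) / 5 = 7/5 = 1.4
  S[W,W] = ((-1.3333)·(-1.3333) + (1.6667)·(1.6667) + (2.6667)·(2.6667) + (-1.3333)·(-1.3333) + (2.6667)·(2.6667) + (-4.3333)·(-4.3333)) / 5 = 39.3333/5 = 7.8667

S is symmetric (S[j,i] = S[i,j]). Assembling:

S = [[8.7, -1.5, -0.4],
 [-1.5, 2.3, 1.4],
 [-0.4, 1.4, 7.8667]]


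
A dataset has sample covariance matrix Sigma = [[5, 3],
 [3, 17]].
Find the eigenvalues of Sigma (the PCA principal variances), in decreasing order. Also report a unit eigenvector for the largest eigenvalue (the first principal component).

Step 1 — characteristic polynomial of 2×2 Sigma:
  det(Sigma - λI) = λ² - trace · λ + det = 0.
  trace = 5 + 17 = 22, det = 5·17 - (3)² = 76.
Step 2 — discriminant:
  Δ = trace² - 4·det = 484 - 304 = 180.
Step 3 — eigenvalues:
  λ = (trace ± √Δ)/2 = (22 ± 13.4164)/2,
  λ_1 = 17.7082,  λ_2 = 4.2918.

Step 4 — unit eigenvector for λ_1: solve (Sigma - λ_1 I)v = 0. First row:
  (5 - 17.7082)·v_x + (3)·v_y = 0, i.e. (-12.7082)·v_x + (3)·v_y = 0,
  so v ∝ (b, λ_1 - a) = (3, 12.7082) = u.
  ||u|| = √((3)² + (12.7082)²) = √(170.4984) ≈ 13.0575,
  v_1 = u/||u|| ≈ (0.2298, 0.9732) (||v_1|| = 1).

λ_1 = 17.7082,  λ_2 = 4.2918;  v_1 ≈ (0.2298, 0.9732)


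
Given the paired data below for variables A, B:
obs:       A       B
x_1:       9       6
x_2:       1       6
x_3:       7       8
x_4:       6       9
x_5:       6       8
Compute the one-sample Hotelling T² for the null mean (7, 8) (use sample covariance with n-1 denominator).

Step 1 — sample mean vector:
  mean(A) = (9 + 1 + 7 + 6 + 6) / 5 = 29/5 = 5.8
  mean(B) = (6 + 6 + 8 + 9 + 8) / 5 = 37/5 = 7.4
  x̄ = (5.8, 7.4),  deviation x̄ - mu_0 = (5.8, 7.4) - (7, 8) = (-1.2, -0.6).

Step 2 — sample covariance matrix, S[i,j] = (1/(n-1)) · Σ_k (x_{k,i} - mean_i) · (x_{k,j} - mean_j), divisor n-1 = 4:
  S[A,A] = ((3.2)·(3.2) + (-4.8)·(-4.8) + (1.2)·(1.2) + (0.2)·(0.2) + (0.2)·(0.2)) / 4 = 34.8/4 = 8.7
  S[A,B] = ((3.2)·(-1.4) + (-4.8)·(-1.4) + (1.2)·(0.6) + (0.2)·(1.6) + (0.2)·(0.6)) / 4 = 3.4/4 = 0.85
  S[B,B] = ((-1.4)·(-1.4) + (-1.4)·(-1.4) + (0.6)·(0.6) + (1.6)·(1.6) + (0.6)·(0.6)) / 4 = 7.2/4 = 1.8
  S = [[8.7, 0.85],
 [0.85, 1.8]].

Step 3 — invert S. det(S) = 8.7·1.8 - (0.85)² = 14.9375.
  S^{-1} = (1/det) · [[d, -b], [-b, a]] = [[0.1205, -0.0569],
 [-0.0569, 0.5824]].

Step 4 — quadratic form (x̄ - mu_0)^T · S^{-1} · (x̄ - mu_0):
  S^{-1} · (x̄ - mu_0) = (-0.1105, -0.2812),
  (x̄ - mu_0)^T · [...] = (-1.2)·(-0.1105) + (-0.6)·(-0.2812) = 0.3013.

Step 5 — scale by n: T² = 5 · 0.3013 = 1.5063.

T² ≈ 1.5063


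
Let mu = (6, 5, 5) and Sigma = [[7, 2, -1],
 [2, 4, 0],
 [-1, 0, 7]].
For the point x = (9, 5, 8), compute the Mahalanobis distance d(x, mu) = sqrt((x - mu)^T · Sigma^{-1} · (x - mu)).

Step 1 — centre the observation: (x - mu) = (3, 0, 3).

Step 2 — invert Sigma (cofactor / det for 3×3, or solve directly):
  Sigma^{-1} = [[0.1707, -0.0854, 0.0244],
 [-0.0854, 0.2927, -0.0122],
 [0.0244, -0.0122, 0.1463]].

Step 3 — form the quadratic (x - mu)^T · Sigma^{-1} · (x - mu):
  Sigma^{-1} · (x - mu) = (0.5854, -0.2927, 0.5122).
  (x - mu)^T · [Sigma^{-1} · (x - mu)] = (3)·(0.5854) + (0)·(-0.2927) + (3)·(0.5122) = 3.2927.

Step 4 — take square root: d = √(3.2927) ≈ 1.8146.

d(x, mu) = √(3.2927) ≈ 1.8146


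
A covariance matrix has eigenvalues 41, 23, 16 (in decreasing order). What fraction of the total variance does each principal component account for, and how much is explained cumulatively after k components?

Step 1 — total variance = trace(Sigma) = Σ λ_i = 41 + 23 + 16 = 80.

Step 2 — fraction explained by component i = λ_i / Σ λ:
  PC1: 41/80 = 0.5125
  PC2: 23/80 = 0.2875
  PC3: 16/80 = 0.2

Step 3 — cumulative fraction after k components = (λ_1 + ... + λ_k) / Σ λ:
  k = 1: 41/80 = 0.5125
  k = 2: (41 + 23)/80 = 64/80 = 0.8
  k = 3: (41 + 23 + 16)/80 = 80/80 = 1

Summary (fraction, with percent):

explained: PC1 0.5125 (51.25%), PC2 0.2875 (28.75%), PC3 0.2 (20%);  cumulative: 0.5125, 0.8, 1


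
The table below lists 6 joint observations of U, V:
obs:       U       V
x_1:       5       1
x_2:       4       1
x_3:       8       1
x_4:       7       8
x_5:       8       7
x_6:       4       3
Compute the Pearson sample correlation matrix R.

Step 1 — column means:
  mean(U) = (5 + 4 + 8 + 7 + 8 + 4) / 6 = 36/6 = 6
  mean(V) = (1 + 1 + 1 + 8 + 7 + 3) / 6 = 21/6 = 3.5

Step 2 — sample variances and covariances s[i,j] = (1/(n-1)) · Σ_k (x_{k,i} - mean_i) · (x_{k,j} - mean_j), with n-1 = 5:
  s[U,U] = ((-1)·(-1) + (-2)·(-2) + (2)·(2) + (1)·(1) + (2)·(2) + (-2)·(-2)) / 5 = 18/5 = 3.6
  s[U,V] = ((-1)·(-2.5) + (-2)·(-2.5) + (2)·(-2.5) + (1)·(4.5) + (2)·(3.5) + (-2)·(-0.5)) / 5 = 15/5 = 3
  s[V,V] = ((-2.5)·(-2.5) + (-2.5)·(-2.5) + (-2.5)·(-2.5) + (4.5)·(4.5) + (3.5)·(3.5) + (-0.5)·(-0.5)) / 5 = 51.5/5 = 10.3
  Sample standard deviations s_i = √(s[i,i]):
  s(U) = √(3.6) = 1.8974
  s(V) = √(10.3) = 3.2094

Step 3 — r_{ij} = s_{ij} / (s_i · s_j):
  r[U,U] = 1 (diagonal).
  r[U,V] = 3 / (1.8974 · 3.2094) = 3 / 6.0893 = 0.4927
  r[V,V] = 1 (diagonal).

R is symmetric with unit diagonal. Assembling:

R = [[1, 0.4927],
 [0.4927, 1]]


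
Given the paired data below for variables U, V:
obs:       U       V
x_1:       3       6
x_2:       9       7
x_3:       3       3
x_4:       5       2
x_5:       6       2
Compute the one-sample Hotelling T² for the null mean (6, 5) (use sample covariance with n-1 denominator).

Step 1 — sample mean vector:
  mean(U) = (3 + 9 + 3 + 5 + 6) / 5 = 26/5 = 5.2
  mean(V) = (6 + 7 + 3 + 2 + 2) / 5 = 20/5 = 4
  x̄ = (5.2, 4),  deviation x̄ - mu_0 = (5.2, 4) - (6, 5) = (-0.8, -1).

Step 2 — sample covariance matrix, S[i,j] = (1/(n-1)) · Σ_k (x_{k,i} - mean_i) · (x_{k,j} - mean_j), divisor n-1 = 4:
  S[U,U] = ((-2.2)·(-2.2) + (3.8)·(3.8) + (-2.2)·(-2.2) + (-0.2)·(-0.2) + (0.8)·(0.8)) / 4 = 24.8/4 = 6.2
  S[U,V] = ((-2.2)·(2) + (3.8)·(3) + (-2.2)·(-1) + (-0.2)·(-2) + (0.8)·(-2)) / 4 = 8/4 = 2
  S[V,V] = ((2)·(2) + (3)·(3) + (-1)·(-1) + (-2)·(-2) + (-2)·(-2)) / 4 = 22/4 = 5.5
  S = [[6.2, 2],
 [2, 5.5]].

Step 3 — invert S. det(S) = 6.2·5.5 - (2)² = 30.1.
  S^{-1} = (1/det) · [[d, -b], [-b, a]] = [[0.1827, -0.0664],
 [-0.0664, 0.206]].

Step 4 — quadratic form (x̄ - mu_0)^T · S^{-1} · (x̄ - mu_0):
  S^{-1} · (x̄ - mu_0) = (-0.0797, -0.1528),
  (x̄ - mu_0)^T · [...] = (-0.8)·(-0.0797) + (-1)·(-0.1528) = 0.2166.

Step 5 — scale by n: T² = 5 · 0.2166 = 1.0831.

T² ≈ 1.0831


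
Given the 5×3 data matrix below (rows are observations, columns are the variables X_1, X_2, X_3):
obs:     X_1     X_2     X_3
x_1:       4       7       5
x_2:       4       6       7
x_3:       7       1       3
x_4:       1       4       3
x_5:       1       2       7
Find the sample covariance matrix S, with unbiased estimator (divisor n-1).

Step 1 — column means:
  mean(X_1) = (4 + 4 + 7 + 1 + 1) / 5 = 17/5 = 3.4
  mean(X_2) = (7 + 6 + 1 + 4 + 2) / 5 = 20/5 = 4
  mean(X_3) = (5 + 7 + 3 + 3 + 7) / 5 = 25/5 = 5

Step 2 — sample covariance S[i,j] = (1/(n-1)) · Σ_k (x_{k,i} - mean_i) · (x_{k,j} - mean_j), with n-1 = 4.
  S[X_1,X_1] = ((0.6)·(0.6) + (0.6)·(0.6) + (3.6)·(3.6) + (-2.4)·(-2.4) + (-2.4)·(-2.4)) / 4 = 25.2/4 = 6.3
  S[X_1,X_2] = ((0.6)·(3) + (0.6)·(2) + (3.6)·(-3) + (-2.4)·(0) + (-2.4)·(-2)) / 4 = -3/4 = -0.75
  S[X_1,X_3] = ((0.6)·(0) + (0.6)·(2) + (3.6)·(-2) + (-2.4)·(-2) + (-2.4)·(2)) / 4 = -6/4 = -1.5
  S[X_2,X_2] = ((3)·(3) + (2)·(2) + (-3)·(-3) + (0)·(0) + (-2)·(-2)) / 4 = 26/4 = 6.5
  S[X_2,X_3] = ((3)·(0) + (2)·(2) + (-3)·(-2) + (0)·(-2) + (-2)·(2)) / 4 = 6/4 = 1.5
  S[X_3,X_3] = ((0)·(0) + (2)·(2) + (-2)·(-2) + (-2)·(-2) + (2)·(2)) / 4 = 16/4 = 4

S is symmetric (S[j,i] = S[i,j]). Assembling:

S = [[6.3, -0.75, -1.5],
 [-0.75, 6.5, 1.5],
 [-1.5, 1.5, 4]]


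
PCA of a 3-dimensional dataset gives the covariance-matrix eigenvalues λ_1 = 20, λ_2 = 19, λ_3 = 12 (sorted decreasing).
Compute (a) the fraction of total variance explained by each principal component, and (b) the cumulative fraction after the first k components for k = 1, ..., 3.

Step 1 — total variance = trace(Sigma) = Σ λ_i = 20 + 19 + 12 = 51.

Step 2 — fraction explained by component i = λ_i / Σ λ:
  PC1: 20/51 = 0.3922
  PC2: 19/51 = 0.3725
  PC3: 12/51 = 0.2353

Step 3 — cumulative fraction after k components = (λ_1 + ... + λ_k) / Σ λ:
  k = 1: 20/51 = 0.3922
  k = 2: (20 + 19)/51 = 39/51 = 0.7647
  k = 3: (20 + 19 + 12)/51 = 51/51 = 1

Summary (fraction, with percent):

explained: PC1 0.3922 (39.22%), PC2 0.3725 (37.25%), PC3 0.2353 (23.53%);  cumulative: 0.3922, 0.7647, 1


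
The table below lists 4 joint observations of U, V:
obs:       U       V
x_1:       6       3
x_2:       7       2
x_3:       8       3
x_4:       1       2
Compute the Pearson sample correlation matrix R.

Step 1 — column means:
  mean(U) = (6 + 7 + 8 + 1) / 4 = 22/4 = 5.5
  mean(V) = (3 + 2 + 3 + 2) / 4 = 10/4 = 2.5

Step 2 — sample variances and covariances s[i,j] = (1/(n-1)) · Σ_k (x_{k,i} - mean_i) · (x_{k,j} - mean_j), with n-1 = 3:
  s[U,U] = ((0.5)·(0.5) + (1.5)·(1.5) + (2.5)·(2.5) + (-4.5)·(-4.5)) / 3 = 29/3 = 9.6667
  s[U,V] = ((0.5)·(0.5) + (1.5)·(-0.5) + (2.5)·(0.5) + (-4.5)·(-0.5)) / 3 = 3/3 = 1
  s[V,V] = ((0.5)·(0.5) + (-0.5)·(-0.5) + (0.5)·(0.5) + (-0.5)·(-0.5)) / 3 = 1/3 = 0.3333
  Sample standard deviations s_i = √(s[i,i]):
  s(U) = √(9.6667) = 3.1091
  s(V) = √(0.3333) = 0.5774

Step 3 — r_{ij} = s_{ij} / (s_i · s_j):
  r[U,U] = 1 (diagonal).
  r[U,V] = 1 / (3.1091 · 0.5774) = 1 / 1.7951 = 0.5571
  r[V,V] = 1 (diagonal).

R is symmetric with unit diagonal. Assembling:

R = [[1, 0.5571],
 [0.5571, 1]]


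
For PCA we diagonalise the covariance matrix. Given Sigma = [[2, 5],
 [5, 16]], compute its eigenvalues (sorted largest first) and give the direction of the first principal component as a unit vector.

Step 1 — characteristic polynomial of 2×2 Sigma:
  det(Sigma - λI) = λ² - trace · λ + det = 0.
  trace = 2 + 16 = 18, det = 2·16 - (5)² = 7.
Step 2 — discriminant:
  Δ = trace² - 4·det = 324 - 28 = 296.
Step 3 — eigenvalues:
  λ = (trace ± √Δ)/2 = (18 ± 17.2047)/2,
  λ_1 = 17.6023,  λ_2 = 0.3977.

Step 4 — unit eigenvector for λ_1: solve (Sigma - λ_1 I)v = 0. First row:
  (2 - 17.6023)·v_x + (5)·v_y = 0, i.e. (-15.6023)·v_x + (5)·v_y = 0,
  so v ∝ (b, λ_1 - a) = (5, 15.6023) = u.
  ||u|| = √((5)² + (15.6023)²) = √(268.4326) ≈ 16.3839,
  v_1 = u/||u|| ≈ (0.3052, 0.9523) (||v_1|| = 1).

λ_1 = 17.6023,  λ_2 = 0.3977;  v_1 ≈ (0.3052, 0.9523)


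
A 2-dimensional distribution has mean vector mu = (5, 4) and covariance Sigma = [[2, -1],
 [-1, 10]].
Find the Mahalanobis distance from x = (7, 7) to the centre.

Step 1 — centre the observation: (x - mu) = (2, 3).

Step 2 — invert Sigma. det(Sigma) = 2·10 - (-1)² = 19.
  Sigma^{-1} = (1/det) · [[d, -b], [-b, a]] = [[0.5263, 0.0526],
 [0.0526, 0.1053]].

Step 3 — form the quadratic (x - mu)^T · Sigma^{-1} · (x - mu):
  Sigma^{-1} · (x - mu) = (1.2105, 0.4211).
  (x - mu)^T · [Sigma^{-1} · (x - mu)] = (2)·(1.2105) + (3)·(0.4211) = 3.6842.

Step 4 — take square root: d = √(3.6842) ≈ 1.9194.

d(x, mu) = √(3.6842) ≈ 1.9194


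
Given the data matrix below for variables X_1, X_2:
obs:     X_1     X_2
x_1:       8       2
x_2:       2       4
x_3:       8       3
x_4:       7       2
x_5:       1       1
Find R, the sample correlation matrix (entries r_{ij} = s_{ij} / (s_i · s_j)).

Step 1 — column means:
  mean(X_1) = (8 + 2 + 8 + 7 + 1) / 5 = 26/5 = 5.2
  mean(X_2) = (2 + 4 + 3 + 2 + 1) / 5 = 12/5 = 2.4

Step 2 — sample variances and covariances s[i,j] = (1/(n-1)) · Σ_k (x_{k,i} - mean_i) · (x_{k,j} - mean_j), with n-1 = 4:
  s[X_1,X_1] = ((2.8)·(2.8) + (-3.2)·(-3.2) + (2.8)·(2.8) + (1.8)·(1.8) + (-4.2)·(-4.2)) / 4 = 46.8/4 = 11.7
  s[X_1,X_2] = ((2.8)·(-0.4) + (-3.2)·(1.6) + (2.8)·(0.6) + (1.8)·(-0.4) + (-4.2)·(-1.4)) / 4 = 0.6/4 = 0.15
  s[X_2,X_2] = ((-0.4)·(-0.4) + (1.6)·(1.6) + (0.6)·(0.6) + (-0.4)·(-0.4) + (-1.4)·(-1.4)) / 4 = 5.2/4 = 1.3
  Sample standard deviations s_i = √(s[i,i]):
  s(X_1) = √(11.7) = 3.4205
  s(X_2) = √(1.3) = 1.1402

Step 3 — r_{ij} = s_{ij} / (s_i · s_j):
  r[X_1,X_1] = 1 (diagonal).
  r[X_1,X_2] = 0.15 / (3.4205 · 1.1402) = 0.15 / 3.9 = 0.0385
  r[X_2,X_2] = 1 (diagonal).

R is symmetric with unit diagonal. Assembling:

R = [[1, 0.0385],
 [0.0385, 1]]


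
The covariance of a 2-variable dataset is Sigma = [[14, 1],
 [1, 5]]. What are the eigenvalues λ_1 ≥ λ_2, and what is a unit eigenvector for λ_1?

Step 1 — characteristic polynomial of 2×2 Sigma:
  det(Sigma - λI) = λ² - trace · λ + det = 0.
  trace = 14 + 5 = 19, det = 14·5 - (1)² = 69.
Step 2 — discriminant:
  Δ = trace² - 4·det = 361 - 276 = 85.
Step 3 — eigenvalues:
  λ = (trace ± √Δ)/2 = (19 ± 9.2195)/2,
  λ_1 = 14.1098,  λ_2 = 4.8902.

Step 4 — unit eigenvector for λ_1: solve (Sigma - λ_1 I)v = 0. First row:
  (14 - 14.1098)·v_x + (1)·v_y = 0, i.e. (-0.1098)·v_x + (1)·v_y = 0,
  so v ∝ (b, λ_1 - a) = (1, 0.1098) = u.
  ||u|| = √((1)² + (0.1098)²) = √(1.012) ≈ 1.006,
  v_1 = u/||u|| ≈ (0.994, 0.1091) (||v_1|| = 1).

λ_1 = 14.1098,  λ_2 = 4.8902;  v_1 ≈ (0.994, 0.1091)


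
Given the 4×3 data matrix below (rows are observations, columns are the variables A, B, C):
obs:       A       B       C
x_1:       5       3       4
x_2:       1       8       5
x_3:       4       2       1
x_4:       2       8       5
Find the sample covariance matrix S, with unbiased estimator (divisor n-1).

Step 1 — column means:
  mean(A) = (5 + 1 + 4 + 2) / 4 = 12/4 = 3
  mean(B) = (3 + 8 + 2 + 8) / 4 = 21/4 = 5.25
  mean(C) = (4 + 5 + 1 + 5) / 4 = 15/4 = 3.75

Step 2 — sample covariance S[i,j] = (1/(n-1)) · Σ_k (x_{k,i} - mean_i) · (x_{k,j} - mean_j), with n-1 = 3.
  S[A,A] = ((2)·(2) + (-2)·(-2) + (1)·(1) + (-1)·(-1)) / 3 = 10/3 = 3.3333
  S[A,B] = ((2)·(-2.25) + (-2)·(2.75) + (1)·(-3.25) + (-1)·(2.75)) / 3 = -16/3 = -5.3333
  S[A,C] = ((2)·(0.25) + (-2)·(1.25) + (1)·(-2.75) + (-1)·(1.25)) / 3 = -6/3 = -2
  S[B,B] = ((-2.25)·(-2.25) + (2.75)·(2.75) + (-3.25)·(-3.25) + (2.75)·(2.75)) / 3 = 30.75/3 = 10.25
  S[B,C] = ((-2.25)·(0.25) + (2.75)·(1.25) + (-3.25)·(-2.75) + (2.75)·(1.25)) / 3 = 15.25/3 = 5.0833
  S[C,C] = ((0.25)·(0.25) + (1.25)·(1.25) + (-2.75)·(-2.75) + (1.25)·(1.25)) / 3 = 10.75/3 = 3.5833

S is symmetric (S[j,i] = S[i,j]). Assembling:

S = [[3.3333, -5.3333, -2],
 [-5.3333, 10.25, 5.0833],
 [-2, 5.0833, 3.5833]]


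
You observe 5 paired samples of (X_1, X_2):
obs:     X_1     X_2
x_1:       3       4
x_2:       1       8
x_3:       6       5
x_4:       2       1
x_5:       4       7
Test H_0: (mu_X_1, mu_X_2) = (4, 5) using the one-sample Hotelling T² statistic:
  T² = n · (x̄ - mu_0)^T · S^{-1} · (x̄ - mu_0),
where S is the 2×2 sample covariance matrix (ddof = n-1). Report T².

Step 1 — sample mean vector:
  mean(X_1) = (3 + 1 + 6 + 2 + 4) / 5 = 16/5 = 3.2
  mean(X_2) = (4 + 8 + 5 + 1 + 7) / 5 = 25/5 = 5
  x̄ = (3.2, 5),  deviation x̄ - mu_0 = (3.2, 5) - (4, 5) = (-0.8, 0).

Step 2 — sample covariance matrix, S[i,j] = (1/(n-1)) · Σ_k (x_{k,i} - mean_i) · (x_{k,j} - mean_j), divisor n-1 = 4:
  S[X_1,X_1] = ((-0.2)·(-0.2) + (-2.2)·(-2.2) + (2.8)·(2.8) + (-1.2)·(-1.2) + (0.8)·(0.8)) / 4 = 14.8/4 = 3.7
  S[X_1,X_2] = ((-0.2)·(-1) + (-2.2)·(3) + (2.8)·(0) + (-1.2)·(-4) + (0.8)·(2)) / 4 = 0/4 = 0
  S[X_2,X_2] = ((-1)·(-1) + (3)·(3) + (0)·(0) + (-4)·(-4) + (2)·(2)) / 4 = 30/4 = 7.5
  S = [[3.7, 0],
 [0, 7.5]].

Step 3 — invert S. det(S) = 3.7·7.5 - (0)² = 27.75.
  S^{-1} = (1/det) · [[d, -b], [-b, a]] = [[0.2703, 0],
 [0, 0.1333]].

Step 4 — quadratic form (x̄ - mu_0)^T · S^{-1} · (x̄ - mu_0):
  S^{-1} · (x̄ - mu_0) = (-0.2162, 0),
  (x̄ - mu_0)^T · [...] = (-0.8)·(-0.2162) + (0)·(0) = 0.173.

Step 5 — scale by n: T² = 5 · 0.173 = 0.8649.

T² ≈ 0.8649


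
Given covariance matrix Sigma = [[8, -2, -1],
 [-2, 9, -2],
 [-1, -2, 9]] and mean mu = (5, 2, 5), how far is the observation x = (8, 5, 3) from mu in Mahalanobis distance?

Step 1 — centre the observation: (x - mu) = (3, 3, -2).

Step 2 — invert Sigma (cofactor / det for 3×3, or solve directly):
  Sigma^{-1} = [[0.1368, 0.0355, 0.0231],
 [0.0355, 0.1261, 0.032],
 [0.0231, 0.032, 0.1208]].

Step 3 — form the quadratic (x - mu)^T · Sigma^{-1} · (x - mu):
  Sigma^{-1} · (x - mu) = (0.4707, 0.421, -0.0764).
  (x - mu)^T · [Sigma^{-1} · (x - mu)] = (3)·(0.4707) + (3)·(0.421) + (-2)·(-0.0764) = 2.8277.

Step 4 — take square root: d = √(2.8277) ≈ 1.6816.

d(x, mu) = √(2.8277) ≈ 1.6816


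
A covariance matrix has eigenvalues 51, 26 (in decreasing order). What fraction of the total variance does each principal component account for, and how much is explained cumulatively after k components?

Step 1 — total variance = trace(Sigma) = Σ λ_i = 51 + 26 = 77.

Step 2 — fraction explained by component i = λ_i / Σ λ:
  PC1: 51/77 = 0.6623
  PC2: 26/77 = 0.3377

Step 3 — cumulative fraction after k components = (λ_1 + ... + λ_k) / Σ λ:
  k = 1: 51/77 = 0.6623
  k = 2: (51 + 26)/77 = 77/77 = 1

Summary (fraction, with percent):

explained: PC1 0.6623 (66.23%), PC2 0.3377 (33.77%);  cumulative: 0.6623, 1


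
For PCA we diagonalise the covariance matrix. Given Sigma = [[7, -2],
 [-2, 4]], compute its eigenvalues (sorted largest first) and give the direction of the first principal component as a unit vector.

Step 1 — characteristic polynomial of 2×2 Sigma:
  det(Sigma - λI) = λ² - trace · λ + det = 0.
  trace = 7 + 4 = 11, det = 7·4 - (-2)² = 24.
Step 2 — discriminant:
  Δ = trace² - 4·det = 121 - 96 = 25.
Step 3 — eigenvalues:
  λ = (trace ± √Δ)/2 = (11 ± 5)/2,
  λ_1 = 8,  λ_2 = 3.

Step 4 — unit eigenvector for λ_1: solve (Sigma - λ_1 I)v = 0. First row:
  (7 - 8)·v_x + (-2)·v_y = 0, i.e. (-1)·v_x + (-2)·v_y = 0,
  so v ∝ (b, λ_1 - a) = (-2, 1); multiply by -1 so the first entry is positive: u = (2, -1).
  ||u|| = √((2)² + (-1)²) = √(5) ≈ 2.2361,
  v_1 = u/||u|| ≈ (0.8944, -0.4472) (||v_1|| = 1).

λ_1 = 8,  λ_2 = 3;  v_1 ≈ (0.8944, -0.4472)
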